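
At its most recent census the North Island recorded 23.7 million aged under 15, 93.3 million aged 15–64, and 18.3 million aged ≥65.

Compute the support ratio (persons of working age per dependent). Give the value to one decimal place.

Support ratio: 2.2

Support ratio = 93.3 / (23.7 + 18.3) = 93.3 / 42.0 = 2.2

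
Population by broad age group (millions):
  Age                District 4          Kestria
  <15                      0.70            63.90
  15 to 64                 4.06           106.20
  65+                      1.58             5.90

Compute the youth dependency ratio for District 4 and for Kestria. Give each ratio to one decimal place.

District 4: 0.70 / 4.06 × 100 = 17.2
Kestria: 63.90 / 106.20 × 100 = 60.2

District 4: 17.2
Kestria: 60.2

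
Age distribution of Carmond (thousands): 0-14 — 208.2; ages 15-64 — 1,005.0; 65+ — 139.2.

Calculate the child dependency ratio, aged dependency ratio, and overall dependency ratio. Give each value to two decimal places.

Youth dependency ratio = 208.2 / 1,005.0 × 100 = 20.72
Old-age dependency ratio = 139.2 / 1,005.0 × 100 = 13.85
Total dependency ratio = (208.2 + 139.2) / 1,005.0 × 100 = 347.4 / 1,005.0 × 100 = 34.57

Youth dependency ratio: 20.72
Old-age dependency ratio: 13.85
Total dependency ratio: 34.57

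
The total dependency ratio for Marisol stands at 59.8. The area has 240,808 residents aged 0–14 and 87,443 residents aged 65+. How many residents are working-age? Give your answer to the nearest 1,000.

Working-age: 549,000

Total dependency ratio = (youth + elderly) / working-age × 100
59.8 = (240,808 + 87,443) / W × 100
⇒ 549,000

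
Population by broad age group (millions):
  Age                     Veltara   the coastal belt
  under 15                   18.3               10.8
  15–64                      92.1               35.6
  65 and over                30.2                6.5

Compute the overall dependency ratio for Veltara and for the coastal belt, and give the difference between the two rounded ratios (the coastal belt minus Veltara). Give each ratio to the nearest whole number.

Veltara: 53
the coastal belt: 49
Difference: -4

Veltara: (18.3 + 30.2) / 92.1 × 100 = 48.5 / 92.1 × 100 = 53
the coastal belt: (10.8 + 6.5) / 35.6 × 100 = 17.3 / 35.6 × 100 = 49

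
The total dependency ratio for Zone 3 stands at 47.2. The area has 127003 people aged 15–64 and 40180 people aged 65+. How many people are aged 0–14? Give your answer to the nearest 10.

Total dependency ratio = (youth + elderly) / working-age × 100
47.2 = (Y + 40180) / 127003 × 100
⇒ 19770

Aged 0–14: 19770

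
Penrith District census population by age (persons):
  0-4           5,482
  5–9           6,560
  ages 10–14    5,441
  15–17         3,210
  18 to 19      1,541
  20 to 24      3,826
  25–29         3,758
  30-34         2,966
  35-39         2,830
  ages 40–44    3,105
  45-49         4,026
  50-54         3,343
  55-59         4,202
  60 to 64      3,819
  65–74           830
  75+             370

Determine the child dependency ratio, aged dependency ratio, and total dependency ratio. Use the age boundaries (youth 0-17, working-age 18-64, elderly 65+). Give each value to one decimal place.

Youth dependency ratio: 61.9
Old-age dependency ratio: 3.6
Total dependency ratio: 65.5

0–17: 5,482 + 6,560 + 5,441 + 3,210 = 20,693
18–64: 1,541 + 3,826 + 3,758 + 2,966 + 2,830 + 3,105 + 4,026 + 3,343 + 4,202 + 3,819 = 33,416
65+: 830 + 370 = 1,200
Youth dependency ratio = 20,693 / 33,416 × 100 = 61.9
Old-age dependency ratio = 1,200 / 33,416 × 100 = 3.6
Total dependency ratio = (20,693 + 1,200) / 33,416 × 100 = 21,893 / 33,416 × 100 = 65.5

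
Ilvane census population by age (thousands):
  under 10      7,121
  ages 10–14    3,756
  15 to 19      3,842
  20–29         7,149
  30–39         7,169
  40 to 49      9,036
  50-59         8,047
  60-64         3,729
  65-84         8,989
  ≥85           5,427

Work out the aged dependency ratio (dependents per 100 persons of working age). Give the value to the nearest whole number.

0–14: 7,121 + 3,756 = 10,877
15–64: 3,842 + 7,149 + 7,169 + 9,036 + 8,047 + 3,729 = 38,972
65+: 8,989 + 5,427 = 14,416
Old-age dependency ratio = 14,416 / 38,972 × 100 = 37

Old-age dependency ratio: 37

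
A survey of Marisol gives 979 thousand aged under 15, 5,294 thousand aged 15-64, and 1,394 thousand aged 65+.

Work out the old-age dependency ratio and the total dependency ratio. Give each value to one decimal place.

Old-age dependency ratio = 1,394 / 5,294 × 100 = 26.3
Total dependency ratio = (979 + 1,394) / 5,294 × 100 = 2,373 / 5,294 × 100 = 44.8

Old-age dependency ratio: 26.3
Total dependency ratio: 44.8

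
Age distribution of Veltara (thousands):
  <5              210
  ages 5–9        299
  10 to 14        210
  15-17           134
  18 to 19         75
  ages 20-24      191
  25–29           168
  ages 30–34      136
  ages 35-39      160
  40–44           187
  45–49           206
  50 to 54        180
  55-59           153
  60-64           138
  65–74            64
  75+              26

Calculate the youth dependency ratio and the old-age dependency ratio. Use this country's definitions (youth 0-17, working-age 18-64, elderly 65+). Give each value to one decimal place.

0–17: 210 + 299 + 210 + 134 = 853
18–64: 75 + 191 + 168 + 136 + 160 + 187 + 206 + 180 + 153 + 138 = 1,594
65+: 64 + 26 = 90
Youth dependency ratio = 853 / 1,594 × 100 = 53.5
Old-age dependency ratio = 90 / 1,594 × 100 = 5.6

Youth dependency ratio: 53.5
Old-age dependency ratio: 5.6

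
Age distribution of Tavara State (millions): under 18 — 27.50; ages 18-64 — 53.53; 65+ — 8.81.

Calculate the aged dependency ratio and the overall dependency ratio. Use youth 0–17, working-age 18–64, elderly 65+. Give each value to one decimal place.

Old-age dependency ratio = 8.81 / 53.53 × 100 = 16.5
Total dependency ratio = (27.50 + 8.81) / 53.53 × 100 = 36.31 / 53.53 × 100 = 67.8

Old-age dependency ratio: 16.5
Total dependency ratio: 67.8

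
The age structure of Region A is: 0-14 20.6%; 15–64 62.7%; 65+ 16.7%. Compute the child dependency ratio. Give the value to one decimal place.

Youth dependency ratio = 20.6 / 62.7 × 100 = 32.9

Youth dependency ratio: 32.9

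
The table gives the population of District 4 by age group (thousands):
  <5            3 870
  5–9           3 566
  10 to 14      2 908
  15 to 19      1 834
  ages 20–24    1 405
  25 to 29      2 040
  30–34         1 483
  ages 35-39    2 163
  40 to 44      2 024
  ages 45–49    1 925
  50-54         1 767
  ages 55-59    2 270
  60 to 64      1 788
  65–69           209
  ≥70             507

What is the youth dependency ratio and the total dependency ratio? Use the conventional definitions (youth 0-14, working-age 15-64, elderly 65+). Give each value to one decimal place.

Youth dependency ratio: 55.3
Total dependency ratio: 59.1

0–14: 3 870 + 3 566 + 2 908 = 10 344
15–64: 1 834 + 1 405 + 2 040 + 1 483 + 2 163 + 2 024 + 1 925 + 1 767 + 2 270 + 1 788 = 18 699
65+: 209 + 507 = 716
Youth dependency ratio = 10 344 / 18 699 × 100 = 55.3
Total dependency ratio = (10 344 + 716) / 18 699 × 100 = 11 060 / 18 699 × 100 = 59.1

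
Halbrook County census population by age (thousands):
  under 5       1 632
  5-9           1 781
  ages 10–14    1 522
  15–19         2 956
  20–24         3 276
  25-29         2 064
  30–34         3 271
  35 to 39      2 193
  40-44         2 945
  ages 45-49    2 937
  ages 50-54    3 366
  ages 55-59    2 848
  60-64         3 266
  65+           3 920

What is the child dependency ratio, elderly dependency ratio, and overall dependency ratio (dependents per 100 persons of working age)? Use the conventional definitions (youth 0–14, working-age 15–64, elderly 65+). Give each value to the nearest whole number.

0–14: 1 632 + 1 781 + 1 522 = 4 935
15–64: 2 956 + 3 276 + 2 064 + 3 271 + 2 193 + 2 945 + 2 937 + 3 366 + 2 848 + 3 266 = 29 122
65+: 3 920
Youth dependency ratio = 4 935 / 29 122 × 100 = 17
Old-age dependency ratio = 3 920 / 29 122 × 100 = 13
Total dependency ratio = (4 935 + 3 920) / 29 122 × 100 = 8 855 / 29 122 × 100 = 30

Youth dependency ratio: 17
Old-age dependency ratio: 13
Total dependency ratio: 30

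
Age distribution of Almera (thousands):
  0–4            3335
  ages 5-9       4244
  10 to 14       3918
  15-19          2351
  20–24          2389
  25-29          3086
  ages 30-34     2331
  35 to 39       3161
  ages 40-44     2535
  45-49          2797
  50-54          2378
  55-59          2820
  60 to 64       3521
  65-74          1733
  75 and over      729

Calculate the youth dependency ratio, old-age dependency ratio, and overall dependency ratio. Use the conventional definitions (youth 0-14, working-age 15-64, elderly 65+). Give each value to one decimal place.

0–14: 3335 + 4244 + 3918 = 11497
15–64: 2351 + 2389 + 3086 + 2331 + 3161 + 2535 + 2797 + 2378 + 2820 + 3521 = 27369
65+: 1733 + 729 = 2462
Youth dependency ratio = 11497 / 27369 × 100 = 42.0
Old-age dependency ratio = 2462 / 27369 × 100 = 9.0
Total dependency ratio = (11497 + 2462) / 27369 × 100 = 13959 / 27369 × 100 = 51.0

Youth dependency ratio: 42.0
Old-age dependency ratio: 9.0
Total dependency ratio: 51.0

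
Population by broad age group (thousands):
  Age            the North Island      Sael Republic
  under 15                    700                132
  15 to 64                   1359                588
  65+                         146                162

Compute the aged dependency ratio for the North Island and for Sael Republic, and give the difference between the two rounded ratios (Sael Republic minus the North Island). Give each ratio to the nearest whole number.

the North Island: 11
Sael Republic: 28
Difference: +17

the North Island: 146 / 1359 × 100 = 11
Sael Republic: 162 / 588 × 100 = 28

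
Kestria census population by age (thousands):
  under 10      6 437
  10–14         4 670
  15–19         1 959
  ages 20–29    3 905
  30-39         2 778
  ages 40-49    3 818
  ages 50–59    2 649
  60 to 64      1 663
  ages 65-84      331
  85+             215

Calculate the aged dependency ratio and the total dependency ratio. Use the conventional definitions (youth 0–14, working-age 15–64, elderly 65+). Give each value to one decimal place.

Old-age dependency ratio: 3.3
Total dependency ratio: 69.5

0–14: 6 437 + 4 670 = 11 107
15–64: 1 959 + 3 905 + 2 778 + 3 818 + 2 649 + 1 663 = 16 772
65+: 331 + 215 = 546
Old-age dependency ratio = 546 / 16 772 × 100 = 3.3
Total dependency ratio = (11 107 + 546) / 16 772 × 100 = 11 653 / 16 772 × 100 = 69.5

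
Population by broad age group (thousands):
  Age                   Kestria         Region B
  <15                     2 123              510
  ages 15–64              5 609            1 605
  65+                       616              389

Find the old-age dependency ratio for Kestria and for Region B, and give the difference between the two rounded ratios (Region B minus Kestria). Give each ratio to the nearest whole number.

Kestria: 616 / 5 609 × 100 = 11
Region B: 389 / 1 605 × 100 = 24

Kestria: 11
Region B: 24
Difference: +13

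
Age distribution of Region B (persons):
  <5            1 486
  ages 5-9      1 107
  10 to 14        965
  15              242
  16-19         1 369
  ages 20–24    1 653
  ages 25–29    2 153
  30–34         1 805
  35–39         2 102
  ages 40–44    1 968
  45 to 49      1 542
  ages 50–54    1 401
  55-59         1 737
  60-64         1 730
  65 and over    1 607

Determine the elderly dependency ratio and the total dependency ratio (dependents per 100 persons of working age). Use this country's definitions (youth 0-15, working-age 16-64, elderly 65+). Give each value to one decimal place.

0–15: 1 486 + 1 107 + 965 + 242 = 3 800
16–64: 1 369 + 1 653 + 2 153 + 1 805 + 2 102 + 1 968 + 1 542 + 1 401 + 1 737 + 1 730 = 17 460
65+: 1 607
Old-age dependency ratio = 1 607 / 17 460 × 100 = 9.2
Total dependency ratio = (3 800 + 1 607) / 17 460 × 100 = 5 407 / 17 460 × 100 = 31.0

Old-age dependency ratio: 9.2
Total dependency ratio: 31.0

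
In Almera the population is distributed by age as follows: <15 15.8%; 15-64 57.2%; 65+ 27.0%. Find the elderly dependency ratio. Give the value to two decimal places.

Old-age dependency ratio = 27.0 / 57.2 × 100 = 47.20

Old-age dependency ratio: 47.20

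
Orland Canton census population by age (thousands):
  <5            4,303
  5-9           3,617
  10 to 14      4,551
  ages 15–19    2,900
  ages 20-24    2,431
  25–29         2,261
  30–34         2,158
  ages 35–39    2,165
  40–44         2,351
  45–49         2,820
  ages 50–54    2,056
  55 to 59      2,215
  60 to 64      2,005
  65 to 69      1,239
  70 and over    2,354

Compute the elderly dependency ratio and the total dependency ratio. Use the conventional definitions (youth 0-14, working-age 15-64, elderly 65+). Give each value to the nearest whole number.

Old-age dependency ratio: 15
Total dependency ratio: 69

0–14: 4,303 + 3,617 + 4,551 = 12,471
15–64: 2,900 + 2,431 + 2,261 + 2,158 + 2,165 + 2,351 + 2,820 + 2,056 + 2,215 + 2,005 = 23,362
65+: 1,239 + 2,354 = 3,593
Old-age dependency ratio = 3,593 / 23,362 × 100 = 15
Total dependency ratio = (12,471 + 3,593) / 23,362 × 100 = 16,064 / 23,362 × 100 = 69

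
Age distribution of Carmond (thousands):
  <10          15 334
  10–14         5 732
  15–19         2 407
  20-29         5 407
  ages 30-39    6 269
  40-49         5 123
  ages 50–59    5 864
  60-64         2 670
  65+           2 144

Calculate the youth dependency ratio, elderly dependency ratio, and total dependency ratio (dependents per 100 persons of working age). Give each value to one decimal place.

Youth dependency ratio: 75.9
Old-age dependency ratio: 7.7
Total dependency ratio: 83.7

0–14: 15 334 + 5 732 = 21 066
15–64: 2 407 + 5 407 + 6 269 + 5 123 + 5 864 + 2 670 = 27 740
65+: 2 144
Youth dependency ratio = 21 066 / 27 740 × 100 = 75.9
Old-age dependency ratio = 2 144 / 27 740 × 100 = 7.7
Total dependency ratio = (21 066 + 2 144) / 27 740 × 100 = 23 210 / 27 740 × 100 = 83.7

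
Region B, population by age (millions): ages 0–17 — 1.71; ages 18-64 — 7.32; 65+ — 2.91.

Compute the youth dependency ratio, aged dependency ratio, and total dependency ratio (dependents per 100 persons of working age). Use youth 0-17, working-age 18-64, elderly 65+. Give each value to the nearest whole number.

Youth dependency ratio: 23
Old-age dependency ratio: 40
Total dependency ratio: 63

Youth dependency ratio = 1.71 / 7.32 × 100 = 23
Old-age dependency ratio = 2.91 / 7.32 × 100 = 40
Total dependency ratio = (1.71 + 2.91) / 7.32 × 100 = 4.62 / 7.32 × 100 = 63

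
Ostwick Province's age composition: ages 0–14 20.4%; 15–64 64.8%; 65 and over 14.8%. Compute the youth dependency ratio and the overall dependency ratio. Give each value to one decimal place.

Youth dependency ratio: 31.5
Total dependency ratio: 54.3

Youth dependency ratio = 20.4 / 64.8 × 100 = 31.5
Total dependency ratio = (20.4 + 14.8) / 64.8 × 100 = 35.2 / 64.8 × 100 = 54.3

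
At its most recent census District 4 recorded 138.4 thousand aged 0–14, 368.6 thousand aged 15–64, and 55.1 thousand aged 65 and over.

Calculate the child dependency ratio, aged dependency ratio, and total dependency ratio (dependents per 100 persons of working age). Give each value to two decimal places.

Youth dependency ratio: 37.55
Old-age dependency ratio: 14.95
Total dependency ratio: 52.50

Youth dependency ratio = 138.4 / 368.6 × 100 = 37.55
Old-age dependency ratio = 55.1 / 368.6 × 100 = 14.95
Total dependency ratio = (138.4 + 55.1) / 368.6 × 100 = 193.5 / 368.6 × 100 = 52.50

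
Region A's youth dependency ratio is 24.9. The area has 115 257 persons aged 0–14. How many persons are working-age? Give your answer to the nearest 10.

Youth dependency ratio = youth / working-age × 100
24.9 = 115 257 / W × 100
⇒ 462 880

Working-age: 462 880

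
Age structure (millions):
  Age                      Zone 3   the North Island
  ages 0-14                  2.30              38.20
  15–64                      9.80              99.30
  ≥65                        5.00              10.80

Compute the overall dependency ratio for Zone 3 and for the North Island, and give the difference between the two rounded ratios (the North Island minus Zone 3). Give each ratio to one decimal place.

Zone 3: (2.30 + 5.00) / 9.80 × 100 = 7.30 / 9.80 × 100 = 74.5
the North Island: (38.20 + 10.80) / 99.30 × 100 = 49.00 / 99.30 × 100 = 49.3

Zone 3: 74.5
the North Island: 49.3
Difference: -25.2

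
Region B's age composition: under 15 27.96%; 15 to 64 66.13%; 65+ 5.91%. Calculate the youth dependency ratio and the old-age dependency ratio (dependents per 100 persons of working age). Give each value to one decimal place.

Youth dependency ratio = 27.96 / 66.13 × 100 = 42.3
Old-age dependency ratio = 5.91 / 66.13 × 100 = 8.9

Youth dependency ratio: 42.3
Old-age dependency ratio: 8.9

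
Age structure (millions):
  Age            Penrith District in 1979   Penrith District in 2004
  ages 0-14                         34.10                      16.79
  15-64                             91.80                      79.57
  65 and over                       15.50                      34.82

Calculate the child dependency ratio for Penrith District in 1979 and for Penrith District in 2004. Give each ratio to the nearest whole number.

Penrith District in 1979: 37
Penrith District in 2004: 21

Penrith District in 1979: 34.10 / 91.80 × 100 = 37
Penrith District in 2004: 16.79 / 79.57 × 100 = 21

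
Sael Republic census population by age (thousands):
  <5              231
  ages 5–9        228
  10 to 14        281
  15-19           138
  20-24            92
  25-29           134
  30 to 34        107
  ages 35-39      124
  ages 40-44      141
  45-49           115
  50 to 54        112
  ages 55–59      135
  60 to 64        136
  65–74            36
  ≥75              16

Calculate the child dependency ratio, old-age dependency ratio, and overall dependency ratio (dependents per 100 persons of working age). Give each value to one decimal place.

0–14: 231 + 228 + 281 = 740
15–64: 138 + 92 + 134 + 107 + 124 + 141 + 115 + 112 + 135 + 136 = 1 234
65+: 36 + 16 = 52
Youth dependency ratio = 740 / 1 234 × 100 = 60.0
Old-age dependency ratio = 52 / 1 234 × 100 = 4.2
Total dependency ratio = (740 + 52) / 1 234 × 100 = 792 / 1 234 × 100 = 64.2

Youth dependency ratio: 60.0
Old-age dependency ratio: 4.2
Total dependency ratio: 64.2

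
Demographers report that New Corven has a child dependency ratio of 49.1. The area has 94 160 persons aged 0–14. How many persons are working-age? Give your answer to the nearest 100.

Youth dependency ratio = youth / working-age × 100
49.1 = 94 160 / W × 100
⇒ 191 800

Working-age: 191 800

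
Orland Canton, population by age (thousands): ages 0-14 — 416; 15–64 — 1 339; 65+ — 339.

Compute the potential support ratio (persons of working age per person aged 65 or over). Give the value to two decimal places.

Potential support ratio = 1 339 / 339 = 3.95

Potential support ratio: 3.95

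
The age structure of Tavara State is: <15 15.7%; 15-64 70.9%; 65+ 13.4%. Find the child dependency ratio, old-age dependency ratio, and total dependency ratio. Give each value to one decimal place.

Youth dependency ratio: 22.1
Old-age dependency ratio: 18.9
Total dependency ratio: 41.0

Youth dependency ratio = 15.7 / 70.9 × 100 = 22.1
Old-age dependency ratio = 13.4 / 70.9 × 100 = 18.9
Total dependency ratio = (15.7 + 13.4) / 70.9 × 100 = 29.1 / 70.9 × 100 = 41.0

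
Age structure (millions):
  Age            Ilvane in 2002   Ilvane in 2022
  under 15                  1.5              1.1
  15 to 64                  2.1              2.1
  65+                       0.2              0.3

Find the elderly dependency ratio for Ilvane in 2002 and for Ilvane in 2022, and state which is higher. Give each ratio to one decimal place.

Ilvane in 2002: 0.2 / 2.1 × 100 = 9.5
Ilvane in 2022: 0.3 / 2.1 × 100 = 14.3

Ilvane in 2002: 9.5
Ilvane in 2022: 14.3
Higher: Ilvane in 2022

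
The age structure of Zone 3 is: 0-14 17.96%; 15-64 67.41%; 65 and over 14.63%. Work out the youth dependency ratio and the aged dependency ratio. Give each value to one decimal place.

Youth dependency ratio: 26.6
Old-age dependency ratio: 21.7

Youth dependency ratio = 17.96 / 67.41 × 100 = 26.6
Old-age dependency ratio = 14.63 / 67.41 × 100 = 21.7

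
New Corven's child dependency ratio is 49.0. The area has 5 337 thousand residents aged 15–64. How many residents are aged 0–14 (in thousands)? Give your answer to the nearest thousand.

Aged 0–14: 2 615

Youth dependency ratio = youth / working-age × 100
49.0 = Y / 5 337 × 100
⇒ 2 615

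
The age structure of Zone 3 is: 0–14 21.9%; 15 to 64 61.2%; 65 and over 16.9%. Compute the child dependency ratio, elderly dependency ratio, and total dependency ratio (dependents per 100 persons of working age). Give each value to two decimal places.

Youth dependency ratio: 35.78
Old-age dependency ratio: 27.61
Total dependency ratio: 63.40

Youth dependency ratio = 21.9 / 61.2 × 100 = 35.78
Old-age dependency ratio = 16.9 / 61.2 × 100 = 27.61
Total dependency ratio = (21.9 + 16.9) / 61.2 × 100 = 38.8 / 61.2 × 100 = 63.40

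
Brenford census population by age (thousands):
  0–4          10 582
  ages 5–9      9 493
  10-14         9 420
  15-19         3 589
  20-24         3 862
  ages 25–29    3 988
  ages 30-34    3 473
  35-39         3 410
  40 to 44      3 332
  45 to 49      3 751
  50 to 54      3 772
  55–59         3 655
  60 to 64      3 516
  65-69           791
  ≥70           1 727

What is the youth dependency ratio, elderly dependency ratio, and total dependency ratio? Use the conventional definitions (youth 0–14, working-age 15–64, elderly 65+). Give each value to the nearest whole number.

Youth dependency ratio: 81
Old-age dependency ratio: 7
Total dependency ratio: 88

0–14: 10 582 + 9 493 + 9 420 = 29 495
15–64: 3 589 + 3 862 + 3 988 + 3 473 + 3 410 + 3 332 + 3 751 + 3 772 + 3 655 + 3 516 = 36 348
65+: 791 + 1 727 = 2 518
Youth dependency ratio = 29 495 / 36 348 × 100 = 81
Old-age dependency ratio = 2 518 / 36 348 × 100 = 7
Total dependency ratio = (29 495 + 2 518) / 36 348 × 100 = 32 013 / 36 348 × 100 = 88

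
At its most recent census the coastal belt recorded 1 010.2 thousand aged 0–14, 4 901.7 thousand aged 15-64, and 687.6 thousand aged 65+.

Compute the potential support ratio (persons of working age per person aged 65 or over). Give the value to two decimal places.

Potential support ratio = 4 901.7 / 687.6 = 7.13

Potential support ratio: 7.13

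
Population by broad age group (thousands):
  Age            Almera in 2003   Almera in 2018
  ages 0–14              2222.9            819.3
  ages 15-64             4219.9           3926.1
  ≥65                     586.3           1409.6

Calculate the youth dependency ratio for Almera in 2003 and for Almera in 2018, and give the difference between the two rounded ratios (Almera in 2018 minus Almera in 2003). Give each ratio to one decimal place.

Almera in 2003: 2222.9 / 4219.9 × 100 = 52.7
Almera in 2018: 819.3 / 3926.1 × 100 = 20.9

Almera in 2003: 52.7
Almera in 2018: 20.9
Difference: -31.8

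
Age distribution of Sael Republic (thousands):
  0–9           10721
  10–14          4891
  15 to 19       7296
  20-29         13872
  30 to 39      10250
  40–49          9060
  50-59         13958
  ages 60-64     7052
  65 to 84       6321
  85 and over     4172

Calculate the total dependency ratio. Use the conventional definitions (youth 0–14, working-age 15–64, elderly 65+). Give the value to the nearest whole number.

Total dependency ratio: 42

0–14: 10721 + 4891 = 15612
15–64: 7296 + 13872 + 10250 + 9060 + 13958 + 7052 = 61488
65+: 6321 + 4172 = 10493
Total dependency ratio = (15612 + 10493) / 61488 × 100 = 26105 / 61488 × 100 = 42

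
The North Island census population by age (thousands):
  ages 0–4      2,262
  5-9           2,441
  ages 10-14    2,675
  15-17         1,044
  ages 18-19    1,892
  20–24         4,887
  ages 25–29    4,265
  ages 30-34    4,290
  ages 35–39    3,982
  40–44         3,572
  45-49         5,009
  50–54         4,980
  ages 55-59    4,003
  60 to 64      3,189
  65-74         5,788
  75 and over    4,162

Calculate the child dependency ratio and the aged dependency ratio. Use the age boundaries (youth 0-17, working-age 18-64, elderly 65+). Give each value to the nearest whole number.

Youth dependency ratio: 21
Old-age dependency ratio: 25

0–17: 2,262 + 2,441 + 2,675 + 1,044 = 8,422
18–64: 1,892 + 4,887 + 4,265 + 4,290 + 3,982 + 3,572 + 5,009 + 4,980 + 4,003 + 3,189 = 40,069
65+: 5,788 + 4,162 = 9,950
Youth dependency ratio = 8,422 / 40,069 × 100 = 21
Old-age dependency ratio = 9,950 / 40,069 × 100 = 25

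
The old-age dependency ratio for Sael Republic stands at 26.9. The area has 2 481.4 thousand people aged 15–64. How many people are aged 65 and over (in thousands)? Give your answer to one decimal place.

Aged 65 and over: 667.5

Old-age dependency ratio = elderly / working-age × 100
26.9 = E / 2 481.4 × 100
⇒ 667.5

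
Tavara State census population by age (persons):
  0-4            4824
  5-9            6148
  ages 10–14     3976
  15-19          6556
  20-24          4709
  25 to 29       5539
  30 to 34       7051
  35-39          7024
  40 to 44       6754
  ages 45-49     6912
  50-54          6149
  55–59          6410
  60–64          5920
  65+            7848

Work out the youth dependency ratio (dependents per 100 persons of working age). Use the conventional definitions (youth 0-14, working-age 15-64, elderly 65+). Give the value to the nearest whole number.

0–14: 4824 + 6148 + 3976 = 14948
15–64: 6556 + 4709 + 5539 + 7051 + 7024 + 6754 + 6912 + 6149 + 6410 + 5920 = 63024
65+: 7848
Youth dependency ratio = 14948 / 63024 × 100 = 24

Youth dependency ratio: 24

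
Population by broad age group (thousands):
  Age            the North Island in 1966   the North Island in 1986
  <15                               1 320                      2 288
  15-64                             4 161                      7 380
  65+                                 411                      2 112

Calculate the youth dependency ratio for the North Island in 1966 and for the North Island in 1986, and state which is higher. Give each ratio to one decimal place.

the North Island in 1966: 31.7
the North Island in 1986: 31.0
Higher: the North Island in 1966

the North Island in 1966: 1 320 / 4 161 × 100 = 31.7
the North Island in 1986: 2 288 / 7 380 × 100 = 31.0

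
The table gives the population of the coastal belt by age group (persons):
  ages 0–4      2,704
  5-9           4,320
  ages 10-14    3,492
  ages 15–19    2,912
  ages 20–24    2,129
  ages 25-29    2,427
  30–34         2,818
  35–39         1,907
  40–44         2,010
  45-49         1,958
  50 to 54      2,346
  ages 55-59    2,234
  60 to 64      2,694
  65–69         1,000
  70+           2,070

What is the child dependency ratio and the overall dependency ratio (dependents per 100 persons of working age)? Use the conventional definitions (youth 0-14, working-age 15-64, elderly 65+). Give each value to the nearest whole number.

0–14: 2,704 + 4,320 + 3,492 = 10,516
15–64: 2,912 + 2,129 + 2,427 + 2,818 + 1,907 + 2,010 + 1,958 + 2,346 + 2,234 + 2,694 = 23,435
65+: 1,000 + 2,070 = 3,070
Youth dependency ratio = 10,516 / 23,435 × 100 = 45
Total dependency ratio = (10,516 + 3,070) / 23,435 × 100 = 13,586 / 23,435 × 100 = 58

Youth dependency ratio: 45
Total dependency ratio: 58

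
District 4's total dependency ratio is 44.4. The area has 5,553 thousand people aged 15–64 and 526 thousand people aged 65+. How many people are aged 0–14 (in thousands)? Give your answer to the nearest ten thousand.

Aged 0–14: 1,940

Total dependency ratio = (youth + elderly) / working-age × 100
44.4 = (Y + 526) / 5,553 × 100
⇒ 1,940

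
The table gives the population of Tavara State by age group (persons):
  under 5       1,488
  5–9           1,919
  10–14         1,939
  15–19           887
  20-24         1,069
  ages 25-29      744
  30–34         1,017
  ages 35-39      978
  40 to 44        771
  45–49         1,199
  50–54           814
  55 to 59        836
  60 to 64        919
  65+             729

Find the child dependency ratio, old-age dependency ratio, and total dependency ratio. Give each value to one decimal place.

0–14: 1,488 + 1,919 + 1,939 = 5,346
15–64: 887 + 1,069 + 744 + 1,017 + 978 + 771 + 1,199 + 814 + 836 + 919 = 9,234
65+: 729
Youth dependency ratio = 5,346 / 9,234 × 100 = 57.9
Old-age dependency ratio = 729 / 9,234 × 100 = 7.9
Total dependency ratio = (5,346 + 729) / 9,234 × 100 = 6,075 / 9,234 × 100 = 65.8

Youth dependency ratio: 57.9
Old-age dependency ratio: 7.9
Total dependency ratio: 65.8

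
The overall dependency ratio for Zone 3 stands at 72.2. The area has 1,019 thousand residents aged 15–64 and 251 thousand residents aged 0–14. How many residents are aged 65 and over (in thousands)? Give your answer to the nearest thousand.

Total dependency ratio = (youth + elderly) / working-age × 100
72.2 = (251 + E) / 1,019 × 100
⇒ 485

Aged 65 and over: 485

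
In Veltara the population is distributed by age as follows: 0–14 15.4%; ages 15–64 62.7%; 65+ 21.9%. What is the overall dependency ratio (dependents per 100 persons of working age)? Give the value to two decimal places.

Total dependency ratio: 59.49

Total dependency ratio = (15.4 + 21.9) / 62.7 × 100 = 37.3 / 62.7 × 100 = 59.49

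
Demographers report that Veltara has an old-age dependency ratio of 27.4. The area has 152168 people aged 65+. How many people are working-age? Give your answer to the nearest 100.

Working-age: 555400

Old-age dependency ratio = elderly / working-age × 100
27.4 = 152168 / W × 100
⇒ 555400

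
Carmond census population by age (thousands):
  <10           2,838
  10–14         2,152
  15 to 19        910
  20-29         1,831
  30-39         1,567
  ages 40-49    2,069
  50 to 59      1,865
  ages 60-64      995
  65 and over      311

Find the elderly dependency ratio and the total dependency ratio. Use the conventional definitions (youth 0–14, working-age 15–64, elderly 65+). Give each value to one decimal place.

0–14: 2,838 + 2,152 = 4,990
15–64: 910 + 1,831 + 1,567 + 2,069 + 1,865 + 995 = 9,237
65+: 311
Old-age dependency ratio = 311 / 9,237 × 100 = 3.4
Total dependency ratio = (4,990 + 311) / 9,237 × 100 = 5,301 / 9,237 × 100 = 57.4

Old-age dependency ratio: 3.4
Total dependency ratio: 57.4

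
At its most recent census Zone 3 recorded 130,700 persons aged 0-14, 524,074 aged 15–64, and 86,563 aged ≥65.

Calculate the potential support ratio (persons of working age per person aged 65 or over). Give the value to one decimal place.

Potential support ratio: 6.1

Potential support ratio = 524,074 / 86,563 = 6.1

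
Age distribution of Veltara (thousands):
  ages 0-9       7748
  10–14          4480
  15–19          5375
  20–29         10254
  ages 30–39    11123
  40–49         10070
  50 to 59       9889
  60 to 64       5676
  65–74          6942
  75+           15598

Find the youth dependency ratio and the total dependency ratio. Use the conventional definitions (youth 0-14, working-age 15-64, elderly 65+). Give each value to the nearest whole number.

Youth dependency ratio: 23
Total dependency ratio: 66

0–14: 7748 + 4480 = 12228
15–64: 5375 + 10254 + 11123 + 10070 + 9889 + 5676 = 52387
65+: 6942 + 15598 = 22540
Youth dependency ratio = 12228 / 52387 × 100 = 23
Total dependency ratio = (12228 + 22540) / 52387 × 100 = 34768 / 52387 × 100 = 66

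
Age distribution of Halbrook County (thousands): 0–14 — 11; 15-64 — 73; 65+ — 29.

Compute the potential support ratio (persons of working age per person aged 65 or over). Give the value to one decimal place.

Potential support ratio: 2.5

Potential support ratio = 73 / 29 = 2.5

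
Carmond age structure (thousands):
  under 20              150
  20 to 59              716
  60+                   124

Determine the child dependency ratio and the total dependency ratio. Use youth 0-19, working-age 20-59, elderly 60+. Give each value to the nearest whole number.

Youth dependency ratio = 150 / 716 × 100 = 21
Total dependency ratio = (150 + 124) / 716 × 100 = 274 / 716 × 100 = 38

Youth dependency ratio: 21
Total dependency ratio: 38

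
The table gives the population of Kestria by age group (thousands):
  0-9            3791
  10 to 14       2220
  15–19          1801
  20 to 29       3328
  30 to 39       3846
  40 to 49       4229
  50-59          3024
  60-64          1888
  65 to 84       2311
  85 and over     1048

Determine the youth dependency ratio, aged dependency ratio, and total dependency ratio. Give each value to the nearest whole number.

0–14: 3791 + 2220 = 6011
15–64: 1801 + 3328 + 3846 + 4229 + 3024 + 1888 = 18116
65+: 2311 + 1048 = 3359
Youth dependency ratio = 6011 / 18116 × 100 = 33
Old-age dependency ratio = 3359 / 18116 × 100 = 19
Total dependency ratio = (6011 + 3359) / 18116 × 100 = 9370 / 18116 × 100 = 52

Youth dependency ratio: 33
Old-age dependency ratio: 19
Total dependency ratio: 52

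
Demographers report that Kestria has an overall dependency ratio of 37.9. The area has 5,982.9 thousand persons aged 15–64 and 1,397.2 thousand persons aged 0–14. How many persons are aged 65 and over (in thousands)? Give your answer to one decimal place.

Aged 65 and over: 870.3

Total dependency ratio = (youth + elderly) / working-age × 100
37.9 = (1,397.2 + E) / 5,982.9 × 100
⇒ 870.3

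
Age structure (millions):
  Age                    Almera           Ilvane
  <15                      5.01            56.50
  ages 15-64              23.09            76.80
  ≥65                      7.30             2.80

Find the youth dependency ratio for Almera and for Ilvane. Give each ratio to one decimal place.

Almera: 21.7
Ilvane: 73.6

Almera: 5.01 / 23.09 × 100 = 21.7
Ilvane: 56.50 / 76.80 × 100 = 73.6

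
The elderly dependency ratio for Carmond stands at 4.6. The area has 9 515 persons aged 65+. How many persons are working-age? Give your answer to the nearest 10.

Working-age: 206 850

Old-age dependency ratio = elderly / working-age × 100
4.6 = 9 515 / W × 100
⇒ 206 850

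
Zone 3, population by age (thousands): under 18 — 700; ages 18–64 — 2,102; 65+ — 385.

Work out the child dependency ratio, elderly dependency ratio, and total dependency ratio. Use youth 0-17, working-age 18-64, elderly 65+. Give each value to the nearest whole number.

Youth dependency ratio = 700 / 2,102 × 100 = 33
Old-age dependency ratio = 385 / 2,102 × 100 = 18
Total dependency ratio = (700 + 385) / 2,102 × 100 = 1,085 / 2,102 × 100 = 52

Youth dependency ratio: 33
Old-age dependency ratio: 18
Total dependency ratio: 52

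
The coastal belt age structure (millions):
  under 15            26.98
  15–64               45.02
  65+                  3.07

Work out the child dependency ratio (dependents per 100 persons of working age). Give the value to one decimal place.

Youth dependency ratio = 26.98 / 45.02 × 100 = 59.9

Youth dependency ratio: 59.9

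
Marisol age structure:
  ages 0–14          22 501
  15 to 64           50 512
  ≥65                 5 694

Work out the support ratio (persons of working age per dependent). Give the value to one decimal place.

Support ratio = 50 512 / (22 501 + 5 694) = 50 512 / 28 195 = 1.8

Support ratio: 1.8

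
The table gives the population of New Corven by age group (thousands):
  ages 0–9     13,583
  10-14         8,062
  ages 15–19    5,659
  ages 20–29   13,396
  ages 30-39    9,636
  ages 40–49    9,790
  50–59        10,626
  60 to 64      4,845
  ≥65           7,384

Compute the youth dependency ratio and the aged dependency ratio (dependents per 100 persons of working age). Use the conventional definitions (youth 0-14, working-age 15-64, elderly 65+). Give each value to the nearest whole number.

Youth dependency ratio: 40
Old-age dependency ratio: 14

0–14: 13,583 + 8,062 = 21,645
15–64: 5,659 + 13,396 + 9,636 + 9,790 + 10,626 + 4,845 = 53,952
65+: 7,384
Youth dependency ratio = 21,645 / 53,952 × 100 = 40
Old-age dependency ratio = 7,384 / 53,952 × 100 = 14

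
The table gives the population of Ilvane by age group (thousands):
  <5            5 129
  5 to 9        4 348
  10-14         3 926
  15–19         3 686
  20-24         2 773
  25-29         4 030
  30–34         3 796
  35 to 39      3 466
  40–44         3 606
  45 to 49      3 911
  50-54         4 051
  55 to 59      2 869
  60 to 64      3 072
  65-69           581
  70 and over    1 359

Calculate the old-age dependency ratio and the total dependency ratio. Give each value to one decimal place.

0–14: 5 129 + 4 348 + 3 926 = 13 403
15–64: 3 686 + 2 773 + 4 030 + 3 796 + 3 466 + 3 606 + 3 911 + 4 051 + 2 869 + 3 072 = 35 260
65+: 581 + 1 359 = 1 940
Old-age dependency ratio = 1 940 / 35 260 × 100 = 5.5
Total dependency ratio = (13 403 + 1 940) / 35 260 × 100 = 15 343 / 35 260 × 100 = 43.5

Old-age dependency ratio: 5.5
Total dependency ratio: 43.5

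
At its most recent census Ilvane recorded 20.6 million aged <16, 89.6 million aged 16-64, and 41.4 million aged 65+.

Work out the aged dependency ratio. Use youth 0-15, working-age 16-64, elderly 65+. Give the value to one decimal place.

Old-age dependency ratio: 46.2

Old-age dependency ratio = 41.4 / 89.6 × 100 = 46.2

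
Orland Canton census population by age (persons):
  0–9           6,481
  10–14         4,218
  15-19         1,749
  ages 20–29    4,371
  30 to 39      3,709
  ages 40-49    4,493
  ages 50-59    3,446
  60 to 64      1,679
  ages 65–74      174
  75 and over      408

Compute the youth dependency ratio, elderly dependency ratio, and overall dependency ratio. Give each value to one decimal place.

0–14: 6,481 + 4,218 = 10,699
15–64: 1,749 + 4,371 + 3,709 + 4,493 + 3,446 + 1,679 = 19,447
65+: 174 + 408 = 582
Youth dependency ratio = 10,699 / 19,447 × 100 = 55.0
Old-age dependency ratio = 582 / 19,447 × 100 = 3.0
Total dependency ratio = (10,699 + 582) / 19,447 × 100 = 11,281 / 19,447 × 100 = 58.0

Youth dependency ratio: 55.0
Old-age dependency ratio: 3.0
Total dependency ratio: 58.0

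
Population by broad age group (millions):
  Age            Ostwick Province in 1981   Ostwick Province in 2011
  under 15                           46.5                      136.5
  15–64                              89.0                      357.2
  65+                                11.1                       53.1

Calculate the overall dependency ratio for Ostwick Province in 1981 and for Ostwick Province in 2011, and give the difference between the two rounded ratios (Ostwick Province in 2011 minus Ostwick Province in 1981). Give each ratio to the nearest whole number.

Ostwick Province in 1981: 65
Ostwick Province in 2011: 53
Difference: -12

Ostwick Province in 1981: (46.5 + 11.1) / 89.0 × 100 = 57.6 / 89.0 × 100 = 65
Ostwick Province in 2011: (136.5 + 53.1) / 357.2 × 100 = 189.6 / 357.2 × 100 = 53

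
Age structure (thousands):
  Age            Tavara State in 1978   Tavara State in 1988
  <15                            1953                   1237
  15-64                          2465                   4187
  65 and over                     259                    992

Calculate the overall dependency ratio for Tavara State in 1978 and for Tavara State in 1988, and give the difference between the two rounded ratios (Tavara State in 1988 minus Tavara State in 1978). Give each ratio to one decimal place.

Tavara State in 1978: 89.7
Tavara State in 1988: 53.2
Difference: -36.5

Tavara State in 1978: (1953 + 259) / 2465 × 100 = 2212 / 2465 × 100 = 89.7
Tavara State in 1988: (1237 + 992) / 4187 × 100 = 2229 / 4187 × 100 = 53.2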